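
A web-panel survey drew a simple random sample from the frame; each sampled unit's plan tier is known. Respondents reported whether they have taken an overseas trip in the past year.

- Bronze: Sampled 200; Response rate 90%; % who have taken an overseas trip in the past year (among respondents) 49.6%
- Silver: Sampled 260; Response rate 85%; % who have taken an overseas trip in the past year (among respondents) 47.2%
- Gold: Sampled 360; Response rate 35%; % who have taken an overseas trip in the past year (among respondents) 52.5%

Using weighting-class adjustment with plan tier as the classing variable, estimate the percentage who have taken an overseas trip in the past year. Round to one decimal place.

Each respondent's weight = sampled/responded in their class; summing within a class gives n_sampled, so:
  Bronze: 200 × 49.6 = 9920
  Silver: 260 × 47.2 = 12,272
  Gold: 360 × 52.5 = 18,900
Adjusted estimate = 41,092 / 820 = 50.1122 → 50.1%.

50.1%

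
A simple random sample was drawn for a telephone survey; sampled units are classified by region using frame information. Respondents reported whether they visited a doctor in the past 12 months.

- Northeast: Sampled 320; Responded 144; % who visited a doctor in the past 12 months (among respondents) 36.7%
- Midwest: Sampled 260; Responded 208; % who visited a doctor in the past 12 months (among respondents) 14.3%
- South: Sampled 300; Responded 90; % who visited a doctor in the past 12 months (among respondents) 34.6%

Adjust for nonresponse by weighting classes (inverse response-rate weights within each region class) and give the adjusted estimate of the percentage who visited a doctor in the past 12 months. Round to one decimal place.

Response rates by class: Northeast 144/320 = 45%, Midwest 208/260 = 80%, South 90/300 = 30%.
Weighting each respondent by the inverse class response rate inflates each class back to its sampled size, so the class weight is n_sampled:
  Northeast: 320 × 36.7 = 11,744
  Midwest: 260 × 14.3 = 3718
  South: 300 × 34.6 = 10,380
Adjusted estimate = 25,842 / 880 = 29.3659 → 29.4%.

29.4%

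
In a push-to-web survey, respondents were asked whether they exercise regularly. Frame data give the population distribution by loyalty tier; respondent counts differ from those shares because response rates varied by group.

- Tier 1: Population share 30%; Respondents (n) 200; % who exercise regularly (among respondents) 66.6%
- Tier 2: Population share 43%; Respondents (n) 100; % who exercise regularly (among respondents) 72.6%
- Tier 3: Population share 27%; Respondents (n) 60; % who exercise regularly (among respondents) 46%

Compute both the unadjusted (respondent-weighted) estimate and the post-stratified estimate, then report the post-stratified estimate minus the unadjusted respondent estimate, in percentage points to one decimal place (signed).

-1.2 percentage points

Without adjustment, the pooled respondent share is:
  (200/360)×66.6 + (100/360)×72.6 + (60/360)×46 = 64.8333%
Post-stratifying to population shares instead:
  0.3×66.6 + 0.43×72.6 + 0.27×46 = 63.618%
Difference = 63.618 − 64.8333 = -1.2153 pp.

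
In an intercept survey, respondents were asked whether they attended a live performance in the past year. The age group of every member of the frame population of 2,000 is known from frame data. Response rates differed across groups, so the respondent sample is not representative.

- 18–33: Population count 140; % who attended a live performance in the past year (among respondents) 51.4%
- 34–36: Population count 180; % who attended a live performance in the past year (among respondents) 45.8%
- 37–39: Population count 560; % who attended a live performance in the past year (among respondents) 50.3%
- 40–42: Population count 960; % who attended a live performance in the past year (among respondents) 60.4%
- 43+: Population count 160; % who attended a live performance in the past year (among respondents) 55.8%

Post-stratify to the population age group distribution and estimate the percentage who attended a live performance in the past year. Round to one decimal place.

Weight each group's respondent value by its population share:
  18–33: (140/2,000) × 51.4 = 3.598
  34–36: (180/2,000) × 45.8 = 4.122
  37–39: (560/2,000) × 50.3 = 14.084
  40–42: (960/2,000) × 60.4 = 28.992
  43+: (160/2,000) × 55.8 = 4.464
Post-stratified estimate = 55.26 → 55.3%.

55.3%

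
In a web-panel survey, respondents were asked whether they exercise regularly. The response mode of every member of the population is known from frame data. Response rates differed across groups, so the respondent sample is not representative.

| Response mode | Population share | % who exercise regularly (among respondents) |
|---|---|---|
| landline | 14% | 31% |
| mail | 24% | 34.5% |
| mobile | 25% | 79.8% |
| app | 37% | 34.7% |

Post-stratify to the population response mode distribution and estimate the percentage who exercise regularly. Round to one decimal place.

45.4%

Post-stratification weights by population share, not respondent share:
  landline: 0.14 × 31 = 4.34
  mail: 0.24 × 34.5 = 8.28
  mobile: 0.25 × 79.8 = 19.95
  app: 0.37 × 34.7 = 12.839
Post-stratified estimate = 45.409 → 45.4%.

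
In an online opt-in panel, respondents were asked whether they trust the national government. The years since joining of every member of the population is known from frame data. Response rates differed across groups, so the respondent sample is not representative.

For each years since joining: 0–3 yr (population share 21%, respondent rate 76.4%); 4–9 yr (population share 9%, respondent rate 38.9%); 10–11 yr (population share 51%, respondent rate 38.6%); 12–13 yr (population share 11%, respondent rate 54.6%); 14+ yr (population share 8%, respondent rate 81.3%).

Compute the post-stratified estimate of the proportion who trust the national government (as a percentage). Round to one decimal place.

51.7%

Post-stratification weights by population share, not respondent share:
  0–3 yr: 0.21 × 76.4 = 16.044
  4–9 yr: 0.09 × 38.9 = 3.501
  10–11 yr: 0.51 × 38.6 = 19.686
  12–13 yr: 0.11 × 54.6 = 6.006
  14+ yr: 0.08 × 81.3 = 6.504
Post-stratified estimate = 51.741 → 51.7%.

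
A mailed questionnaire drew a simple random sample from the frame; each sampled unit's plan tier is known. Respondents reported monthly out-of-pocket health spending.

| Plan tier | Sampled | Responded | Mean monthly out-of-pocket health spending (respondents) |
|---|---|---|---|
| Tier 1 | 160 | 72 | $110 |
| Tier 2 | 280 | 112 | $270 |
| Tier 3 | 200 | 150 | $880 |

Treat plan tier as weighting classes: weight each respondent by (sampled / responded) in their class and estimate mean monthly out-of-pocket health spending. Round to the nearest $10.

Response rates by class: Tier 1 72/160 = 45%, Tier 2 112/280 = 40%, Tier 3 150/200 = 75%.
Inverse-response-rate weighting restores each class to its sampled count, so class totals weight by n_sampled:
  Tier 1: 160 × 110 = 17,600
  Tier 2: 280 × 270 = 75,600
  Tier 3: 200 × 880 = 176,000
Adjusted estimate = 269,200 / 640 = 420.625 → $420.

$420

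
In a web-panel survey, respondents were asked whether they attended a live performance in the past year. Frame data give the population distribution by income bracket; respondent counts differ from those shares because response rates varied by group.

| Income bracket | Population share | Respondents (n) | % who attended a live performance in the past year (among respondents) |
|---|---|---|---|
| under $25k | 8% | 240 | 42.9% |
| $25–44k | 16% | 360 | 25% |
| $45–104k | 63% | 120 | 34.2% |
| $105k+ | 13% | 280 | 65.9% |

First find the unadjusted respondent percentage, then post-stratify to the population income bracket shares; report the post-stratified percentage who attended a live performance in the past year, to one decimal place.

Naive respondent-only estimate (weights = respondent counts):
  (240/1000)×42.9 + (360/1000)×25 + (120/1000)×34.2 + (280/1000)×65.9 = 41.852%
Post-stratified estimate weights by population shares:
  0.08×42.9 + 0.16×25 + 0.63×34.2 + 0.13×65.9 = 37.545%

37.5%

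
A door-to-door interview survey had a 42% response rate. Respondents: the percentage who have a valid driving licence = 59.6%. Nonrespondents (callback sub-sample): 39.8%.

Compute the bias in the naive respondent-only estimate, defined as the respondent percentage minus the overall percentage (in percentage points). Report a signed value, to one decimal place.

+11.5 percentage points

Nonresponse fraction = 1 − 0.42 = 0.58.
Bias = (nonresponse fraction) × (respondent percentage − nonrespondent percentage)
     = 0.58 × (59.6 − 39.8) = 0.58 × 19.8 = 11.484.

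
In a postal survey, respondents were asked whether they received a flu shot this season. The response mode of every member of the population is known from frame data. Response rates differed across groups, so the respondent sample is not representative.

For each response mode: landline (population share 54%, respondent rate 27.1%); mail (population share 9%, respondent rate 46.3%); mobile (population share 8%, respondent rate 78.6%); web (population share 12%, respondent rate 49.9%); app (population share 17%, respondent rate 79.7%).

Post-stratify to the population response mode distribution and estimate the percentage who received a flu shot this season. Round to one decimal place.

Each cell contributes population-share × respondent value:
  landline: 0.54 × 27.1 = 14.634
  mail: 0.09 × 46.3 = 4.167
  mobile: 0.08 × 78.6 = 6.288
  web: 0.12 × 49.9 = 5.988
  app: 0.17 × 79.7 = 13.549
Post-stratified estimate = 44.626 → 44.6%.

44.6%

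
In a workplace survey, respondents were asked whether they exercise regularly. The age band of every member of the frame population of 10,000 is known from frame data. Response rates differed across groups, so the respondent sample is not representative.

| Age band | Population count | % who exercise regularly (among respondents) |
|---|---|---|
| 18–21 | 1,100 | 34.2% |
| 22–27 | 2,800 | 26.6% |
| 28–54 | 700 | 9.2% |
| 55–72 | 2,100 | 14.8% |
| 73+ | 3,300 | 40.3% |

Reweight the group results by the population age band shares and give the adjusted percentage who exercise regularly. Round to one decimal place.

28.3%

Each cell contributes population-share × respondent value:
  18–21: (1,100/10,000) × 34.2 = 3.762
  22–27: (2,800/10,000) × 26.6 = 7.448
  28–54: (700/10,000) × 9.2 = 0.644
  55–72: (2,100/10,000) × 14.8 = 3.108
  73+: (3,300/10,000) × 40.3 = 13.299
Post-stratified estimate = 28.261 → 28.3%.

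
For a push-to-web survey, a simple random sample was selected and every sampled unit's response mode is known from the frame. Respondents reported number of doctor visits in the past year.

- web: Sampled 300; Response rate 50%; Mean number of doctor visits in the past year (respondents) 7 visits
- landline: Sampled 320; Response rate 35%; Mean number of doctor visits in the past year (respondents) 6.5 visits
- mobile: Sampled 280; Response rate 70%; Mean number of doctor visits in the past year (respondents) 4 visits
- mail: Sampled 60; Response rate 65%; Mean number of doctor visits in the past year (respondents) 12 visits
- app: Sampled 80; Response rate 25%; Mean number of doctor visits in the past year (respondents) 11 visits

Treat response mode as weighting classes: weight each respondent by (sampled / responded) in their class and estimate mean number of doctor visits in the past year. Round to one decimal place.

6.6

Weighting each respondent by the inverse class response rate inflates each class back to its sampled size, so the class weight is n_sampled:
  web: 300 × 7 = 2100
  landline: 320 × 6.5 = 2080
  mobile: 280 × 4 = 1120
  mail: 60 × 12 = 720
  app: 80 × 11 = 880
Adjusted estimate = 6900 / 1,040 = 6.63462 → 6.6.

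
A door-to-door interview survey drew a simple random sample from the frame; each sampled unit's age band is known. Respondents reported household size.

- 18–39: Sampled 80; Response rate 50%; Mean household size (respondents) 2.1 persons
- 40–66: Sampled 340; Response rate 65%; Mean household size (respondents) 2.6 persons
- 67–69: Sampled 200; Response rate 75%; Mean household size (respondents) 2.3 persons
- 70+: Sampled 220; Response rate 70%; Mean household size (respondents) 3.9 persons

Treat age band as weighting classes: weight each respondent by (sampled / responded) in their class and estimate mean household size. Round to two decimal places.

With weight = n_sampled/n_responded per class, the weighted class total is n_sampled:
  18–39: 80 × 2.1 = 168
  40–66: 340 × 2.6 = 884
  67–69: 200 × 2.3 = 460
  70+: 220 × 3.9 = 858
Adjusted estimate = 2370 / 840 = 2.82143 → 2.82.

2.82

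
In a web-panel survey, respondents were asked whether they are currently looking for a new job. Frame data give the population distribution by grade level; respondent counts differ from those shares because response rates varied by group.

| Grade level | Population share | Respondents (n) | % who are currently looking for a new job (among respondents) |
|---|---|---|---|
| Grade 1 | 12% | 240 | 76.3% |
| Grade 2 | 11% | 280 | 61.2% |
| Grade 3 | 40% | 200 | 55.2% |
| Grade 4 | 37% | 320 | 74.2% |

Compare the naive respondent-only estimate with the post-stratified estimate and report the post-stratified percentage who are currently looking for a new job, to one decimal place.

65.4%

Unadjusted (pooled respondent) estimate weights by respondent counts:
  (240/1040)×76.3 + (280/1040)×61.2 + (200/1040)×55.2 + (320/1040)×74.2 = 67.5308%
Post-stratified estimate weights by population shares:
  0.12×76.3 + 0.11×61.2 + 0.4×55.2 + 0.37×74.2 = 65.422%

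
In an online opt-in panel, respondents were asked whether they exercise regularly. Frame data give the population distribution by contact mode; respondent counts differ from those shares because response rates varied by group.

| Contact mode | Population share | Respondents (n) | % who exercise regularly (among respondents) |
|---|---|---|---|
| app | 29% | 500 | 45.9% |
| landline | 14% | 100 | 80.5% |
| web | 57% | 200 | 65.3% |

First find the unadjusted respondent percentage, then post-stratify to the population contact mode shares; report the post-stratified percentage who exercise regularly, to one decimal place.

61.8%

Without adjustment, the pooled respondent share is:
  (500/800)×45.9 + (100/800)×80.5 + (200/800)×65.3 = 55.075%
Post-stratified estimate weights by population shares:
  0.29×45.9 + 0.14×80.5 + 0.57×65.3 = 61.802%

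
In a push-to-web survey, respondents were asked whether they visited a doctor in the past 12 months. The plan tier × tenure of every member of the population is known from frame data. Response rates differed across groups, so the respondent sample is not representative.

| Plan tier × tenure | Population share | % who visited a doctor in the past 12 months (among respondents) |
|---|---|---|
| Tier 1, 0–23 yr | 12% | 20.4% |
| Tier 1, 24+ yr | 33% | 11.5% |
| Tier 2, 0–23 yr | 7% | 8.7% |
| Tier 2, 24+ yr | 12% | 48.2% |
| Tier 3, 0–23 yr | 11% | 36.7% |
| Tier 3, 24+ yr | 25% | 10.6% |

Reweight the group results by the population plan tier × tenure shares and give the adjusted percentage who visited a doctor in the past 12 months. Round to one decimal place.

Each cell contributes population-share × respondent value:
  Tier 1, 0–23 yr: 0.12 × 20.4 = 2.448
  Tier 1, 24+ yr: 0.33 × 11.5 = 3.795
  Tier 2, 0–23 yr: 0.07 × 8.7 = 0.609
  Tier 2, 24+ yr: 0.12 × 48.2 = 5.784
  Tier 3, 0–23 yr: 0.11 × 36.7 = 4.037
  Tier 3, 24+ yr: 0.25 × 10.6 = 2.65
Post-stratified estimate = 19.323 → 19.3%.

19.3%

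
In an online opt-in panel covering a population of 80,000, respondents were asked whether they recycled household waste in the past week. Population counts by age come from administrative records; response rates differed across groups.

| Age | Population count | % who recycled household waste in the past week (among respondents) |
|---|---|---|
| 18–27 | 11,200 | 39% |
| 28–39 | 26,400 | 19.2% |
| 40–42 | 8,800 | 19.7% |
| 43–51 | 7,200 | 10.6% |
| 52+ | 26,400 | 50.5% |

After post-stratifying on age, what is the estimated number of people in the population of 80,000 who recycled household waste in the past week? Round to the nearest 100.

25,300

Estimated count per cell = population count × respondent percentage:
  18–27: 11,200 × 39% = 4368
  28–39: 26,400 × 19.2% = 5068.8
  40–42: 8,800 × 19.7% = 1733.6
  43–51: 7,200 × 10.6% = 763.2
  52+: 26,400 × 50.5% = 13,332
Estimated total = 25265.6 → 25,300.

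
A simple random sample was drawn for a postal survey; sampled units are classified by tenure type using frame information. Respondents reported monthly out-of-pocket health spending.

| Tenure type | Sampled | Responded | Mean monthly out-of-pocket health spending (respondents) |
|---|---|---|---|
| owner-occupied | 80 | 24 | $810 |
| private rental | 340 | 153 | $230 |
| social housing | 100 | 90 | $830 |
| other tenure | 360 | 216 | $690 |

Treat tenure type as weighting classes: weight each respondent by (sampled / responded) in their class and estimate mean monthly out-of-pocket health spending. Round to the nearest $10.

Response rates by class: owner-occupied 24/80 = 30%, private rental 153/340 = 45%, social housing 90/100 = 90%, other tenure 216/360 = 60%.
Weighting each respondent by the inverse class response rate inflates each class back to its sampled size, so the class weight is n_sampled:
  owner-occupied: 80 × 810 = 64,800
  private rental: 340 × 230 = 78,200
  social housing: 100 × 830 = 83,000
  other tenure: 360 × 690 = 248,400
Adjusted estimate = 474,400 / 880 = 539.091 → $540.

$540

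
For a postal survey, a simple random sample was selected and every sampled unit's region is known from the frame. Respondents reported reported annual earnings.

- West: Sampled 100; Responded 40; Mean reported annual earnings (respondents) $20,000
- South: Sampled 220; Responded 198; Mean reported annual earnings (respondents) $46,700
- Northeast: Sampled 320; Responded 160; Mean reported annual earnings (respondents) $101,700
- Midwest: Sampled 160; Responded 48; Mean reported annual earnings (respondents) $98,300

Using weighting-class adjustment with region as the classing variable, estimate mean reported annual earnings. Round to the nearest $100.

$75,700

Class response rates: West 40/100 = 40%, South 198/220 = 90%, Northeast 160/320 = 50%, Midwest 48/160 = 30%.
Each respondent's weight = sampled/responded in their class; summing within a class gives n_sampled, so:
  West: 100 × 20,000 = 2,000,000
  South: 220 × 46,700 = 10,274,000
  Northeast: 320 × 101,700 = 32,544,000
  Midwest: 160 × 98,300 = 15,728,000
Adjusted estimate = 60,546,000 / 800 = 75682.5 → $75,700.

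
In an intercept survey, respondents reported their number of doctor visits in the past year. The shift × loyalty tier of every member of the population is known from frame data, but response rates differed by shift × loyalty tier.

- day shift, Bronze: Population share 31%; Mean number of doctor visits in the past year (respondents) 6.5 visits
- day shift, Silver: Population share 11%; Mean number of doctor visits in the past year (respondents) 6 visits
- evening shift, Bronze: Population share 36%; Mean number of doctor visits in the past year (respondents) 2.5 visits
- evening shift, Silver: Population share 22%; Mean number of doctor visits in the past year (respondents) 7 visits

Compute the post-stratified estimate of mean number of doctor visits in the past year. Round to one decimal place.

5.1

Post-stratification weights by population share, not respondent share:
  day shift, Bronze: 0.31 × 6.5 = 2.015
  day shift, Silver: 0.11 × 6 = 0.66
  evening shift, Bronze: 0.36 × 2.5 = 0.9
  evening shift, Silver: 0.22 × 7 = 1.54
Post-stratified estimate = 5.115 → 5.1.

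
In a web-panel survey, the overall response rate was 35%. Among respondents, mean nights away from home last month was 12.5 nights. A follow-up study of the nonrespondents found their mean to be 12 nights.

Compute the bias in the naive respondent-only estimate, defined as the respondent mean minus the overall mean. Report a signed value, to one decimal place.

Nonresponse fraction = 1 − 0.35 = 0.65.
Bias = (nonresponse fraction) × (respondent mean − nonrespondent mean)
     = 0.65 × (12.5 − 12) = 0.65 × 0.5 = 0.325.

+0.3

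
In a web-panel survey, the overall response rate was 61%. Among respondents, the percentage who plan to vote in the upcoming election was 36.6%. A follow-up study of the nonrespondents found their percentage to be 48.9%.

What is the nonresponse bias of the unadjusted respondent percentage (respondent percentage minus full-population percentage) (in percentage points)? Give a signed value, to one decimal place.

-4.8 percentage points

Nonresponse fraction = 1 − 0.61 = 0.39.
Bias = (nonresponse fraction) × (respondent percentage − nonrespondent percentage)
     = 0.39 × (36.6 − 48.9) = 0.39 × -12.3 = -4.797.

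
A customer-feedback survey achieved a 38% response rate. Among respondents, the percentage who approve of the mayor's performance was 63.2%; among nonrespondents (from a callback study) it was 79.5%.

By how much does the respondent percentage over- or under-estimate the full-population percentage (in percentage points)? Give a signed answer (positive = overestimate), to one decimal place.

Nonresponse fraction = 1 − 0.38 = 0.62.
Bias = (nonresponse fraction) × (respondent percentage − nonrespondent percentage)
     = 0.62 × (63.2 − 79.5) = 0.62 × -16.3 = -10.106.

-10.1 percentage points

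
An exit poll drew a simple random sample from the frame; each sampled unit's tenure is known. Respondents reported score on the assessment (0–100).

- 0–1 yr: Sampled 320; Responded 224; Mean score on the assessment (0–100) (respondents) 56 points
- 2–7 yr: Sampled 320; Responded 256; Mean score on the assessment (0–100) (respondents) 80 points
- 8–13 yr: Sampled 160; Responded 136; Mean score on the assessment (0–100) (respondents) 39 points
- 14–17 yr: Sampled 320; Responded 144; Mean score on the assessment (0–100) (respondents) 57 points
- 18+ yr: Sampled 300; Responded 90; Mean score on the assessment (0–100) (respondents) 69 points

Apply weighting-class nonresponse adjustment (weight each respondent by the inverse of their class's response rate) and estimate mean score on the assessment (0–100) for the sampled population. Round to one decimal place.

Class response rates: 0–1 yr 224/320 = 70%, 2–7 yr 256/320 = 80%, 8–13 yr 136/160 = 85%, 14–17 yr 144/320 = 45%, 18+ yr 90/300 = 30%.
With weight = n_sampled/n_responded per class, the weighted class total is n_sampled:
  0–1 yr: 320 × 56 = 17,920
  2–7 yr: 320 × 80 = 25,600
  8–13 yr: 160 × 39 = 6240
  14–17 yr: 320 × 57 = 18,240
  18+ yr: 300 × 69 = 20,700
Adjusted estimate = 88,700 / 1,420 = 62.4648 → 62.5.

62.5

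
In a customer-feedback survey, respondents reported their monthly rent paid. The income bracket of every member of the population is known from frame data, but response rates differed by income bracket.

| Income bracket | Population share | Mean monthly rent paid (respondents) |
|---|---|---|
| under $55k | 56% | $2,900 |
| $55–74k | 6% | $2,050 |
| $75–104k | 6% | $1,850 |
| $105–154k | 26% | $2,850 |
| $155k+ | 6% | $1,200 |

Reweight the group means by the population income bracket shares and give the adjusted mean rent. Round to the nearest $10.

$2,670

Weight each group's respondent value by its population share:
  under $55k: 0.56 × 2900 = 1624
  $55–74k: 0.06 × 2050 = 123
  $75–104k: 0.06 × 1850 = 111
  $105–154k: 0.26 × 2850 = 741
  $155k+: 0.06 × 1200 = 72
Post-stratified estimate = 2671 → $2,670.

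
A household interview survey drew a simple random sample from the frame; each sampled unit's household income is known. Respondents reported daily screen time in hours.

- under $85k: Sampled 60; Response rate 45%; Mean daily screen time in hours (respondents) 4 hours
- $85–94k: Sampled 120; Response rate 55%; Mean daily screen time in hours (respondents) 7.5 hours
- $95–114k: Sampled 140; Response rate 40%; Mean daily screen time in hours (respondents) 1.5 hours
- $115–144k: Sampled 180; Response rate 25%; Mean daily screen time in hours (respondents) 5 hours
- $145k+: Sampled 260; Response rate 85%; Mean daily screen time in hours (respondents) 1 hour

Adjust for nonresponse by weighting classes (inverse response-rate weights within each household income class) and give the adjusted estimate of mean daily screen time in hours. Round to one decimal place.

Weighting each respondent by the inverse class response rate inflates each class back to its sampled size, so the class weight is n_sampled:
  under $85k: 60 × 4 = 240
  $85–94k: 120 × 7.5 = 900
  $95–114k: 140 × 1.5 = 210
  $115–144k: 180 × 5 = 900
  $145k+: 260 × 1 = 260
Adjusted estimate = 2510 / 760 = 3.30263 → 3.3.

3.3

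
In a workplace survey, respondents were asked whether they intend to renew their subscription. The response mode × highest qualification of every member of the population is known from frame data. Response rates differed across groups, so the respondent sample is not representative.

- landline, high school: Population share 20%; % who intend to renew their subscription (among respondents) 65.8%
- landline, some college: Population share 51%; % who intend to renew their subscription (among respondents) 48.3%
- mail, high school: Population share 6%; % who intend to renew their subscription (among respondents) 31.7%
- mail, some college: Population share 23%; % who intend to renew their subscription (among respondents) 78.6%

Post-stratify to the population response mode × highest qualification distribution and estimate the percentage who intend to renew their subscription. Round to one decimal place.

Post-stratification weights by population share, not respondent share:
  landline, high school: 0.2 × 65.8 = 13.16
  landline, some college: 0.51 × 48.3 = 24.633
  mail, high school: 0.06 × 31.7 = 1.902
  mail, some college: 0.23 × 78.6 = 18.078
Post-stratified estimate = 57.773 → 57.8%.

57.8%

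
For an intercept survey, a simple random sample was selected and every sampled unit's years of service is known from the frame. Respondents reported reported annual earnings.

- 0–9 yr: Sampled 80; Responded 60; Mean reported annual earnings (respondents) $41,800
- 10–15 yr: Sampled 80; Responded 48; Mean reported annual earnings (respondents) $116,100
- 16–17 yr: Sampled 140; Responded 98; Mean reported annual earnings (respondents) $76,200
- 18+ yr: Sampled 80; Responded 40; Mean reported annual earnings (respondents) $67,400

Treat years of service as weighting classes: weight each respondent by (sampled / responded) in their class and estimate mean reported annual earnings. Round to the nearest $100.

$75,500

Class response rates: 0–9 yr 60/80 = 75%, 10–15 yr 48/80 = 60%, 16–17 yr 98/140 = 70%, 18+ yr 40/80 = 50%.
With weight = n_sampled/n_responded per class, the weighted class total is n_sampled:
  0–9 yr: 80 × 41,800 = 3,344,000
  10–15 yr: 80 × 116,100 = 9,288,000
  16–17 yr: 140 × 76,200 = 10,668,000
  18+ yr: 80 × 67,400 = 5,392,000
Adjusted estimate = 28,692,000 / 380 = 75505.3 → $75,500.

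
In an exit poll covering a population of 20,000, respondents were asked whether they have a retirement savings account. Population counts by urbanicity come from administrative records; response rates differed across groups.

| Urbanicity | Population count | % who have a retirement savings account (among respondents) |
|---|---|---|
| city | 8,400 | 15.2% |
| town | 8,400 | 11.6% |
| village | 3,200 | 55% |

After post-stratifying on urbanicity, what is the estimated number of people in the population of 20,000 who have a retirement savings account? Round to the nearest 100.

Estimated count per cell = population count × respondent percentage:
  city: 8,400 × 15.2% = 1276.8
  town: 8,400 × 11.6% = 974.4
  village: 3,200 × 55% = 1760
Estimated total = 4011.2 → 4,000.

4,000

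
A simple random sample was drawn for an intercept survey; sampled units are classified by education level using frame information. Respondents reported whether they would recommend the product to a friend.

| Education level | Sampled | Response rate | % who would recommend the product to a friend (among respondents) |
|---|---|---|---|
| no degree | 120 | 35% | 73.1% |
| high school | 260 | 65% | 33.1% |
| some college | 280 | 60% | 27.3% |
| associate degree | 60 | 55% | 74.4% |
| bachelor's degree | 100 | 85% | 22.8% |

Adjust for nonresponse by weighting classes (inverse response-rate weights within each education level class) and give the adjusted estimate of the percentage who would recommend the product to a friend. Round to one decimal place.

38.7%

Weighting each respondent by the inverse class response rate inflates each class back to its sampled size, so the class weight is n_sampled:
  no degree: 120 × 73.1 = 8772
  high school: 260 × 33.1 = 8606
  some college: 280 × 27.3 = 7644
  associate degree: 60 × 74.4 = 4464
  bachelor's degree: 100 × 22.8 = 2280
Adjusted estimate = 31,766 / 820 = 38.739 → 38.7%.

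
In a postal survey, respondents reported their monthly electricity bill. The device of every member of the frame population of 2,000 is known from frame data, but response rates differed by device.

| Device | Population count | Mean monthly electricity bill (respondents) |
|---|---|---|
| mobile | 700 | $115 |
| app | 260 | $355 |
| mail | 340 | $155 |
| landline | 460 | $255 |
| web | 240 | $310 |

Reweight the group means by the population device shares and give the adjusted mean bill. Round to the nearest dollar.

$209

Post-stratification weights by population share, not respondent share:
  mobile: (700/2,000) × 115 = 40.25
  app: (260/2,000) × 355 = 46.15
  mail: (340/2,000) × 155 = 26.35
  landline: (460/2,000) × 255 = 58.65
  web: (240/2,000) × 310 = 37.2
Post-stratified estimate = 208.6 → $209.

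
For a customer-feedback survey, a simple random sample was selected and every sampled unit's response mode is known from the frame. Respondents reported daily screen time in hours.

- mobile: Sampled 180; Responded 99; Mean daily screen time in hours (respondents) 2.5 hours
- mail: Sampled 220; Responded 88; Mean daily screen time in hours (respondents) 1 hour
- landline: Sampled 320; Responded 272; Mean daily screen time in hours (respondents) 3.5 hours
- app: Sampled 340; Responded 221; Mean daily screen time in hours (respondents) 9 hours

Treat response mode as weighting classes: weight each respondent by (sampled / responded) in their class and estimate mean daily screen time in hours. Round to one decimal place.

4.6

Response rates by class: mobile 99/180 = 55%, mail 88/220 = 40%, landline 272/320 = 85%, app 221/340 = 65%.
Weighting each respondent by the inverse class response rate inflates each class back to its sampled size, so the class weight is n_sampled:
  mobile: 180 × 2.5 = 450
  mail: 220 × 1 = 220
  landline: 320 × 3.5 = 1120
  app: 340 × 9 = 3060
Adjusted estimate = 4850 / 1,060 = 4.57547 → 4.6.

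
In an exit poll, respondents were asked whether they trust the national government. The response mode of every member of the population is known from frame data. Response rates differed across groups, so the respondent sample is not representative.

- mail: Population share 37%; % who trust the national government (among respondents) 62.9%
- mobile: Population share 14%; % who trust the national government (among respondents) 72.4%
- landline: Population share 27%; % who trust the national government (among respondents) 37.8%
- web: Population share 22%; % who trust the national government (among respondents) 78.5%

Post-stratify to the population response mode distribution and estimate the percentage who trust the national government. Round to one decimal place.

Each cell contributes population-share × respondent value:
  mail: 0.37 × 62.9 = 23.273
  mobile: 0.14 × 72.4 = 10.136
  landline: 0.27 × 37.8 = 10.206
  web: 0.22 × 78.5 = 17.27
Post-stratified estimate = 60.885 → 60.9%.

60.9%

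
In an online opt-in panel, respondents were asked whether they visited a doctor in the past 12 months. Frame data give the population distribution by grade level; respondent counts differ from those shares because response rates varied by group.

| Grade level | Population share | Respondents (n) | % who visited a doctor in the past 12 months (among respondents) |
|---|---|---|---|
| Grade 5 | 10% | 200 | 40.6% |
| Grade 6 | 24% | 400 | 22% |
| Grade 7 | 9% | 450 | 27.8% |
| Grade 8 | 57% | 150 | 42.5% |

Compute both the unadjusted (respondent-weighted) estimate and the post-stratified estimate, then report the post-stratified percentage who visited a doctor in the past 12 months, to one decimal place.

36.1%

Naive respondent-only estimate (weights = respondent counts):
  (200/1200)×40.6 + (400/1200)×22 + (450/1200)×27.8 + (150/1200)×42.5 = 29.8375%
Post-stratifying to population shares instead:
  0.1×40.6 + 0.24×22 + 0.09×27.8 + 0.57×42.5 = 36.067%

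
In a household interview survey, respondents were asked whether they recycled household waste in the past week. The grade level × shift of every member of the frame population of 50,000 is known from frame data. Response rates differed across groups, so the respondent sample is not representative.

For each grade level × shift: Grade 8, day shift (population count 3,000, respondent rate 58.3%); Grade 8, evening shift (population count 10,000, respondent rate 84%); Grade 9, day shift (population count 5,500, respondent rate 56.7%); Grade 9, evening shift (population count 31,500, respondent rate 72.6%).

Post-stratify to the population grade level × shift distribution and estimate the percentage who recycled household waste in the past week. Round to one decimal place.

72.3%

Weight each group's respondent value by its population share:
  Grade 8, day shift: (3,000/50,000) × 58.3 = 3.498
  Grade 8, evening shift: (10,000/50,000) × 84 = 16.8
  Grade 9, day shift: (5,500/50,000) × 56.7 = 6.237
  Grade 9, evening shift: (31,500/50,000) × 72.6 = 45.738
Post-stratified estimate = 72.273 → 72.3%.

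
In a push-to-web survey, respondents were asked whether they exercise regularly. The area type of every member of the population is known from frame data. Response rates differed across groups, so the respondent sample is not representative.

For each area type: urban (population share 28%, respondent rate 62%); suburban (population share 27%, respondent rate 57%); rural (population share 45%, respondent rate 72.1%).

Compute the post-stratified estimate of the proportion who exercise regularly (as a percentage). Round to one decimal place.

65.2%

Each cell contributes population-share × respondent value:
  urban: 0.28 × 62 = 17.36
  suburban: 0.27 × 57 = 15.39
  rural: 0.45 × 72.1 = 32.445
Post-stratified estimate = 65.195 → 65.2%.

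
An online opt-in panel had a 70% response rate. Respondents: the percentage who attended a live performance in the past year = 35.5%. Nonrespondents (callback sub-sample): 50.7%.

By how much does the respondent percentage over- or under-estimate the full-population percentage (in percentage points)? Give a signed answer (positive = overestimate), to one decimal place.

Nonresponse fraction = 1 − 0.7 = 0.3.
Bias = (nonresponse fraction) × (respondent percentage − nonrespondent percentage)
     = 0.3 × (35.5 − 50.7) = 0.3 × -15.2 = -4.56.

-4.6 percentage points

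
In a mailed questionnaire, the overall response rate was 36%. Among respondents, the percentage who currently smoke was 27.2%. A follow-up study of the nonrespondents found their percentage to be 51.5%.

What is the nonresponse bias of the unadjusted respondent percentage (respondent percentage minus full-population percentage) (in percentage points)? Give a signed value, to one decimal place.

-15.6 percentage points

Nonresponse fraction = 1 − 0.36 = 0.64.
Bias = (nonresponse fraction) × (respondent percentage − nonrespondent percentage)
     = 0.64 × (27.2 − 51.5) = 0.64 × -24.3 = -15.552.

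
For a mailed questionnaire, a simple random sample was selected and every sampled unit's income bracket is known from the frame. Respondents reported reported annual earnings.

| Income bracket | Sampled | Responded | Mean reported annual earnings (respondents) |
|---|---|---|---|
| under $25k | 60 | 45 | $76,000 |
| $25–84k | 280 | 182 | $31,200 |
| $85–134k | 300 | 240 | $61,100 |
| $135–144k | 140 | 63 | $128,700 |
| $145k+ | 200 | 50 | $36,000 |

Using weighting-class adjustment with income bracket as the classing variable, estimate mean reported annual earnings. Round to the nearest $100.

Class response rates: under $25k 45/60 = 75%, $25–84k 182/280 = 65%, $85–134k 240/300 = 80%, $135–144k 63/140 = 45%, $145k+ 50/200 = 25%.
Inverse-response-rate weighting restores each class to its sampled count, so class totals weight by n_sampled:
  under $25k: 60 × 76,000 = 4,560,000
  $25–84k: 280 × 31,200 = 8,736,000
  $85–134k: 300 × 61,100 = 18,330,000
  $135–144k: 140 × 128,700 = 18,018,000
  $145k+: 200 × 36,000 = 7,200,000
Adjusted estimate = 56,844,000 / 980 = 58004.1 → $58,000.

$58,000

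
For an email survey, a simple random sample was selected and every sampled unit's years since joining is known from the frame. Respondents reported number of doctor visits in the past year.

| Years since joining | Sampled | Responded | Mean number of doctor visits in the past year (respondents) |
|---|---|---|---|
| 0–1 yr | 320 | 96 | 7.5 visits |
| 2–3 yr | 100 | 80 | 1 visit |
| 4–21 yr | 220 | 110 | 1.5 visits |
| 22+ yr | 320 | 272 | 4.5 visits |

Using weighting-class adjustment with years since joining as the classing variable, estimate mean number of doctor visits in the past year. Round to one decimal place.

Response rates by class: 0–1 yr 96/320 = 30%, 2–3 yr 80/100 = 80%, 4–21 yr 110/220 = 50%, 22+ yr 272/320 = 85%.
Weighting each respondent by the inverse class response rate inflates each class back to its sampled size, so the class weight is n_sampled:
  0–1 yr: 320 × 7.5 = 2400
  2–3 yr: 100 × 1 = 100
  4–21 yr: 220 × 1.5 = 330
  22+ yr: 320 × 4.5 = 1440
Adjusted estimate = 4270 / 960 = 4.44792 → 4.4.

4.4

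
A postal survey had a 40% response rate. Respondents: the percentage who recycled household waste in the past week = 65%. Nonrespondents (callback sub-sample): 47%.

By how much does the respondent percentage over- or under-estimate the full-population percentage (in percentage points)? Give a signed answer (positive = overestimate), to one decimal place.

+10.8 percentage points

Nonresponse fraction = 1 − 0.4 = 0.6.
Bias = (nonresponse fraction) × (respondent percentage − nonrespondent percentage)
     = 0.6 × (65 − 47) = 0.6 × 18 = 10.8.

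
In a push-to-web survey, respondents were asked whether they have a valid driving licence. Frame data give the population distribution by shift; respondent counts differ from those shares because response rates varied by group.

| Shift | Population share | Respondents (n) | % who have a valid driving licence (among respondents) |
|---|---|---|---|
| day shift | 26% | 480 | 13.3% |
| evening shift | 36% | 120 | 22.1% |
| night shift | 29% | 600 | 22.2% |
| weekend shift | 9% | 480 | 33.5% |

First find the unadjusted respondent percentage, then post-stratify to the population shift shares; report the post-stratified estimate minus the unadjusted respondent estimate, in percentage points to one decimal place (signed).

Naive respondent-only estimate (weights = respondent counts):
  (480/1680)×13.3 + (120/1680)×22.1 + (600/1680)×22.2 + (480/1680)×33.5 = 22.8786%
Post-stratifying to population shares instead:
  0.26×13.3 + 0.36×22.1 + 0.29×22.2 + 0.09×33.5 = 20.867%
Difference = 20.867 − 22.8786 = -2.0116 pp.

-2.0 percentage points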